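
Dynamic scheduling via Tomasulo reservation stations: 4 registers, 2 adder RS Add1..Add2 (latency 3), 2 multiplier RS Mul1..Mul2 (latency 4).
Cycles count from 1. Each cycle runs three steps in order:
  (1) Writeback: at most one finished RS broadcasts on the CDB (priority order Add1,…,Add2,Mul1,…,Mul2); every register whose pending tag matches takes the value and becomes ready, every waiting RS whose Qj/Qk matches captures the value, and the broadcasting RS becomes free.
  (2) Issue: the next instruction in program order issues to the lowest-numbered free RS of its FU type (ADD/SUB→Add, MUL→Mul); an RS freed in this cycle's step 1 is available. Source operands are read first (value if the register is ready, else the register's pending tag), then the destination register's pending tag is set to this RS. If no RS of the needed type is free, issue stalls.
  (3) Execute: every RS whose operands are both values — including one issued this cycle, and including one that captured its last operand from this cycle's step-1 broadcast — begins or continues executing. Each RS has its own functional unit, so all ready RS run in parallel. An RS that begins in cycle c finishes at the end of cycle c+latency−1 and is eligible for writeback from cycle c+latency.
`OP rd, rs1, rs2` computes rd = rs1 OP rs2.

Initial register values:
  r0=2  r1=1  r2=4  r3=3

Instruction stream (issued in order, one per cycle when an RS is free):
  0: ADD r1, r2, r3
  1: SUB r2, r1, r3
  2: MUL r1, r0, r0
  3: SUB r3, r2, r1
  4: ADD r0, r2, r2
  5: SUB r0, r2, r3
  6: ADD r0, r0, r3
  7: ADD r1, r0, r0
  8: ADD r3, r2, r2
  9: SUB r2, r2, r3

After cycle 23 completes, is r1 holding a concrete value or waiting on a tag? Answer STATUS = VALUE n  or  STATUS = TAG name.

cycle 1: issue ADD r1<-Add1 // r0:2,r1:Add1,r2:4,r3:3
cycle 2: issue SUB r2<-Add2 // r0:2,r1:Add1,r2:Add2,r3:3
cycle 3: issue MUL r1<-Mul1 // r0:2,r1:Mul1,r2:Add2,r3:3
cycle 4: CDB Add1=7; issue SUB r3<-Add1 // r0:2,r1:Mul1,r2:Add2,r3:Add1
cycle 5: stall // r0:2,r1:Mul1,r2:Add2,r3:Add1
cycle 6: stall // r0:2,r1:Mul1,r2:Add2,r3:Add1
cycle 7: CDB Add2=4; issue ADD r0<-Add2 // r0:Add2,r1:Mul1,r2:4,r3:Add1
cycle 8: CDB Mul1=4; stall // r0:Add2,r1:4,r2:4,r3:Add1
cycle 9: stall // r0:Add2,r1:4,r2:4,r3:Add1
cycle 10: CDB Add2=8; issue SUB r0<-Add2 // r0:Add2,r1:4,r2:4,r3:Add1
cycle 11: CDB Add1=0; issue ADD r0<-Add1 // r0:Add1,r1:4,r2:4,r3:0
cycle 12: stall // r0:Add1,r1:4,r2:4,r3:0
cycle 13: stall // r0:Add1,r1:4,r2:4,r3:0
cycle 14: CDB Add2=4; issue ADD r1<-Add2 // r0:Add1,r1:Add2,r2:4,r3:0
cycle 15: stall // r0:Add1,r1:Add2,r2:4,r3:0
cycle 16: stall // r0:Add1,r1:Add2,r2:4,r3:0
cycle 17: CDB Add1=4; issue ADD r3<-Add1 // r0:4,r1:Add2,r2:4,r3:Add1
cycle 18: stall // r0:4,r1:Add2,r2:4,r3:Add1
cycle 19: stall // r0:4,r1:Add2,r2:4,r3:Add1
cycle 20: CDB Add1=8; issue SUB r2<-Add1 // r0:4,r1:Add2,r2:Add1,r3:8
cycle 21: CDB Add2=8 // r0:4,r1:8,r2:Add1,r3:8
cycle 22: - // r0:4,r1:8,r2:Add1,r3:8
cycle 23: CDB Add1=-4 // r0:4,r1:8,r2:-4,r3:8

STATUS = VALUE 8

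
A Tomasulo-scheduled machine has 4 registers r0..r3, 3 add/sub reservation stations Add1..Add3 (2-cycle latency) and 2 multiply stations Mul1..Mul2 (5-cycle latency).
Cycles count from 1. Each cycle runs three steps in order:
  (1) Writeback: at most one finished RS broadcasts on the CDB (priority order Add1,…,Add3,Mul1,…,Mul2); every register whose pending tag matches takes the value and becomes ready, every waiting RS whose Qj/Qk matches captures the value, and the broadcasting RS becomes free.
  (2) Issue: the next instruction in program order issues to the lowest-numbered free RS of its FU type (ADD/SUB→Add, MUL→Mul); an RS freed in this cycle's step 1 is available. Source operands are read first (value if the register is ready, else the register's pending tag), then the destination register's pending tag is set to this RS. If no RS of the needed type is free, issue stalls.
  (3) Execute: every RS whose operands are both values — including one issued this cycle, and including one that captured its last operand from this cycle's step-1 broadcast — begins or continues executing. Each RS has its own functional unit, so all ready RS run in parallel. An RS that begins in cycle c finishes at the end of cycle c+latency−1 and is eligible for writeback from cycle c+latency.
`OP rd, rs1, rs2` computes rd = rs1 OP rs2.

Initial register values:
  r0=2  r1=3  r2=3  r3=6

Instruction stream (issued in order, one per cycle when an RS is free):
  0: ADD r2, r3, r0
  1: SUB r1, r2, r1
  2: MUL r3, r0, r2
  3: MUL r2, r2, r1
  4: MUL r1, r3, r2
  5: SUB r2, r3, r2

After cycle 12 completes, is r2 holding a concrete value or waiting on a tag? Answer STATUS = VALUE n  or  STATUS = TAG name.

STATUS = VALUE -24

cycle 1: issue ADD r2<-Add1 // r0:2,r1:3,r2:Add1,r3:6
cycle 2: issue SUB r1<-Add2 // r0:2,r1:Add2,r2:Add1,r3:6
cycle 3: CDB Add1=8; issue MUL r3<-Mul1 // r0:2,r1:Add2,r2:8,r3:Mul1
cycle 4: issue MUL r2<-Mul2 // r0:2,r1:Add2,r2:Mul2,r3:Mul1
cycle 5: CDB Add2=5; stall // r0:2,r1:5,r2:Mul2,r3:Mul1
cycle 6: stall // r0:2,r1:5,r2:Mul2,r3:Mul1
cycle 7: stall // r0:2,r1:5,r2:Mul2,r3:Mul1
cycle 8: CDB Mul1=16; issue MUL r1<-Mul1 // r0:2,r1:Mul1,r2:Mul2,r3:16
cycle 9: issue SUB r2<-Add1 // r0:2,r1:Mul1,r2:Add1,r3:16
cycle 10: CDB Mul2=40 // r0:2,r1:Mul1,r2:Add1,r3:16
cycle 11: - // r0:2,r1:Mul1,r2:Add1,r3:16
cycle 12: CDB Add1=-24 // r0:2,r1:Mul1,r2:-24,r3:16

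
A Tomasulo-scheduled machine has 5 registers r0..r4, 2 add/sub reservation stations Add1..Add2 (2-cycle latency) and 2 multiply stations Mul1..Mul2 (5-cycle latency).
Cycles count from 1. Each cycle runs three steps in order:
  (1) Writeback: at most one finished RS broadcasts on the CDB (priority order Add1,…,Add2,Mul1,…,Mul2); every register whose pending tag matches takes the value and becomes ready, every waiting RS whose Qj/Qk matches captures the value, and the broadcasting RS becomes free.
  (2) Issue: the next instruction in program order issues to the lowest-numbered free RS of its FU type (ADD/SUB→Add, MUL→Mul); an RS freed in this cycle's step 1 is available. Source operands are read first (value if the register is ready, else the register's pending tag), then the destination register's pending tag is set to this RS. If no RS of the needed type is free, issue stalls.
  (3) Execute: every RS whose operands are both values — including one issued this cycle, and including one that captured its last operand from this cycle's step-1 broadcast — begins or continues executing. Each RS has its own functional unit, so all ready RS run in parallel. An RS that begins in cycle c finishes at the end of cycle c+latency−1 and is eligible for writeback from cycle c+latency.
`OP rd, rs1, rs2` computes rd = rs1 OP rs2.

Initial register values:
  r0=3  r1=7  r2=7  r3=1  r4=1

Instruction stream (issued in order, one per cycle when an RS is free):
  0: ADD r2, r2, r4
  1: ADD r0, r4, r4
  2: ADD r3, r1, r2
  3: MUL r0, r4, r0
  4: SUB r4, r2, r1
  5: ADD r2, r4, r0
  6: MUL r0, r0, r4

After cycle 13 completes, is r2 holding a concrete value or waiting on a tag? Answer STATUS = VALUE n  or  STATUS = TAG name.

  c1: issue ADD r2<-Add1  regs: r0:3,r1:7,r2:Add1,r3:1,r4:1
  c2: issue ADD r0<-Add2  regs: r0:Add2,r1:7,r2:Add1,r3:1,r4:1
  c3: CDB Add1=8; issue ADD r3<-Add1  regs: r0:Add2,r1:7,r2:8,r3:Add1,r4:1
  c4: CDB Add2=2; issue MUL r0<-Mul1  regs: r0:Mul1,r1:7,r2:8,r3:Add1,r4:1
  c5: CDB Add1=15; issue SUB r4<-Add1  regs: r0:Mul1,r1:7,r2:8,r3:15,r4:Add1
  c6: issue ADD r2<-Add2  regs: r0:Mul1,r1:7,r2:Add2,r3:15,r4:Add1
  c7: CDB Add1=1; issue MUL r0<-Mul2  regs: r0:Mul2,r1:7,r2:Add2,r3:15,r4:1
  c8: -  regs: r0:Mul2,r1:7,r2:Add2,r3:15,r4:1
  c9: CDB Mul1=2  regs: r0:Mul2,r1:7,r2:Add2,r3:15,r4:1
  c10: -  regs: r0:Mul2,r1:7,r2:Add2,r3:15,r4:1
  c11: CDB Add2=3  regs: r0:Mul2,r1:7,r2:3,r3:15,r4:1
  c12: -  regs: r0:Mul2,r1:7,r2:3,r3:15,r4:1
  c13: -  regs: r0:Mul2,r1:7,r2:3,r3:15,r4:1

STATUS = VALUE 3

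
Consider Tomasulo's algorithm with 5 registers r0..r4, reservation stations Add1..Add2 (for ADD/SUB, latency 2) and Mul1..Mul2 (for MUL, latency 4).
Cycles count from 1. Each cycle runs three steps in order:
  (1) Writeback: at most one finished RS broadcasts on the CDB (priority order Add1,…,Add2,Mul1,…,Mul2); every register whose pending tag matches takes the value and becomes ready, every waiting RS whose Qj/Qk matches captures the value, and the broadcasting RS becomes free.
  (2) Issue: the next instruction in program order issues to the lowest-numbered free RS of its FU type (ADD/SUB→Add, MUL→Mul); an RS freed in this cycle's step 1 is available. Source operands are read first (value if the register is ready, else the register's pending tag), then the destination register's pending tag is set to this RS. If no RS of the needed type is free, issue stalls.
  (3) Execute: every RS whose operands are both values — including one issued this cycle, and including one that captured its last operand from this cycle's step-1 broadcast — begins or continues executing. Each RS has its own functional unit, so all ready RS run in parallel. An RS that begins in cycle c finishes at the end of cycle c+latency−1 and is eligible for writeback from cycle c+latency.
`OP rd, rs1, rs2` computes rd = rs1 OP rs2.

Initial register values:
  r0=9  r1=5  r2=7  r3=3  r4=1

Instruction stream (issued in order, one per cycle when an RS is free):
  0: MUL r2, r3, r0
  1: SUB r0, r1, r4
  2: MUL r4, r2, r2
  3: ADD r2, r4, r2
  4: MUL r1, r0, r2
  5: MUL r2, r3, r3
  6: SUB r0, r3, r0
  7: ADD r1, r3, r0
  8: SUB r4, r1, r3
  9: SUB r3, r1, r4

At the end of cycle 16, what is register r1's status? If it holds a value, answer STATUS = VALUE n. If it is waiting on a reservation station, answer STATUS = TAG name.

STATUS = VALUE 2

c1: issue MUL r2<-Mul1 | r0:9,r1:5,r2:Mul1,r3:3,r4:1
c2: issue SUB r0<-Add1 | r0:Add1,r1:5,r2:Mul1,r3:3,r4:1
c3: issue MUL r4<-Mul2 | r0:Add1,r1:5,r2:Mul1,r3:3,r4:Mul2
c4: CDB Add1=4; issue ADD r2<-Add1 | r0:4,r1:5,r2:Add1,r3:3,r4:Mul2
c5: CDB Mul1=27; issue MUL r1<-Mul1 | r0:4,r1:Mul1,r2:Add1,r3:3,r4:Mul2
c6: stall | r0:4,r1:Mul1,r2:Add1,r3:3,r4:Mul2
c7: stall | r0:4,r1:Mul1,r2:Add1,r3:3,r4:Mul2
c8: stall | r0:4,r1:Mul1,r2:Add1,r3:3,r4:Mul2
c9: CDB Mul2=729; issue MUL r2<-Mul2 | r0:4,r1:Mul1,r2:Mul2,r3:3,r4:729
c10: issue SUB r0<-Add2 | r0:Add2,r1:Mul1,r2:Mul2,r3:3,r4:729
c11: CDB Add1=756; issue ADD r1<-Add1 | r0:Add2,r1:Add1,r2:Mul2,r3:3,r4:729
c12: CDB Add2=-1; issue SUB r4<-Add2 | r0:-1,r1:Add1,r2:Mul2,r3:3,r4:Add2
c13: CDB Mul2=9; stall | r0:-1,r1:Add1,r2:9,r3:3,r4:Add2
c14: CDB Add1=2; issue SUB r3<-Add1 | r0:-1,r1:2,r2:9,r3:Add1,r4:Add2
c15: CDB Mul1=3024 | r0:-1,r1:2,r2:9,r3:Add1,r4:Add2
c16: CDB Add2=-1 | r0:-1,r1:2,r2:9,r3:Add1,r4:-1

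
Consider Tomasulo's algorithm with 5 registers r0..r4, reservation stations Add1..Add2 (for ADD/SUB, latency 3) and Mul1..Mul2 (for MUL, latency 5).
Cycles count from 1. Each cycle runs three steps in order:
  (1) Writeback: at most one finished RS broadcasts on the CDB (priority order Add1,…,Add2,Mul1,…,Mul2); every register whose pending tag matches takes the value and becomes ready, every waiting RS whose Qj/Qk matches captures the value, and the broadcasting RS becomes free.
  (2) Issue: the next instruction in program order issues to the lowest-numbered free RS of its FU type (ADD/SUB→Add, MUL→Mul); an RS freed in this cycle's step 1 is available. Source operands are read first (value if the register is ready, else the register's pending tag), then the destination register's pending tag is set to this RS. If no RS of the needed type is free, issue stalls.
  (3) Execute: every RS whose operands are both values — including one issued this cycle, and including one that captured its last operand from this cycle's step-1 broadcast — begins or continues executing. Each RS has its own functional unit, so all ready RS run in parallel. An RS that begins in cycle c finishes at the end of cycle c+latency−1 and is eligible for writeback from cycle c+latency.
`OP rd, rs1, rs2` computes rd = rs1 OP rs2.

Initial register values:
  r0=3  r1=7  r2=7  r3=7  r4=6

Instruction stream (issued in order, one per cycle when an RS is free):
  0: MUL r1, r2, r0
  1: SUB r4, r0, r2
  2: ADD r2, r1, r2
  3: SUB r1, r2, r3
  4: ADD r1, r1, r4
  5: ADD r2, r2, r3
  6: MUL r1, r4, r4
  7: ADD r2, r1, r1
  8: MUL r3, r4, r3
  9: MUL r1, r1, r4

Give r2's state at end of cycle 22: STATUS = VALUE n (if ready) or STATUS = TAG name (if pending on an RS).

STATUS = VALUE 32

  c1: issue MUL r1<-Mul1  regs: r0:3,r1:Mul1,r2:7,r3:7,r4:6
  c2: issue SUB r4<-Add1  regs: r0:3,r1:Mul1,r2:7,r3:7,r4:Add1
  c3: issue ADD r2<-Add2  regs: r0:3,r1:Mul1,r2:Add2,r3:7,r4:Add1
  c4: stall  regs: r0:3,r1:Mul1,r2:Add2,r3:7,r4:Add1
  c5: CDB Add1=-4; issue SUB r1<-Add1  regs: r0:3,r1:Add1,r2:Add2,r3:7,r4:-4
  c6: CDB Mul1=21; stall  regs: r0:3,r1:Add1,r2:Add2,r3:7,r4:-4
  c7: stall  regs: r0:3,r1:Add1,r2:Add2,r3:7,r4:-4
  c8: stall  regs: r0:3,r1:Add1,r2:Add2,r3:7,r4:-4
  c9: CDB Add2=28; issue ADD r1<-Add2  regs: r0:3,r1:Add2,r2:28,r3:7,r4:-4
  c10: stall  regs: r0:3,r1:Add2,r2:28,r3:7,r4:-4
  c11: stall  regs: r0:3,r1:Add2,r2:28,r3:7,r4:-4
  c12: CDB Add1=21; issue ADD r2<-Add1  regs: r0:3,r1:Add2,r2:Add1,r3:7,r4:-4
  c13: issue MUL r1<-Mul1  regs: r0:3,r1:Mul1,r2:Add1,r3:7,r4:-4
  c14: stall  regs: r0:3,r1:Mul1,r2:Add1,r3:7,r4:-4
  c15: CDB Add1=35; issue ADD r2<-Add1  regs: r0:3,r1:Mul1,r2:Add1,r3:7,r4:-4
  c16: CDB Add2=17; issue MUL r3<-Mul2  regs: r0:3,r1:Mul1,r2:Add1,r3:Mul2,r4:-4
  c17: stall  regs: r0:3,r1:Mul1,r2:Add1,r3:Mul2,r4:-4
  c18: CDB Mul1=16; issue MUL r1<-Mul1  regs: r0:3,r1:Mul1,r2:Add1,r3:Mul2,r4:-4
  c19: -  regs: r0:3,r1:Mul1,r2:Add1,r3:Mul2,r4:-4
  c20: -  regs: r0:3,r1:Mul1,r2:Add1,r3:Mul2,r4:-4
  c21: CDB Add1=32  regs: r0:3,r1:Mul1,r2:32,r3:Mul2,r4:-4
  c22: CDB Mul2=-28  regs: r0:3,r1:Mul1,r2:32,r3:-28,r4:-4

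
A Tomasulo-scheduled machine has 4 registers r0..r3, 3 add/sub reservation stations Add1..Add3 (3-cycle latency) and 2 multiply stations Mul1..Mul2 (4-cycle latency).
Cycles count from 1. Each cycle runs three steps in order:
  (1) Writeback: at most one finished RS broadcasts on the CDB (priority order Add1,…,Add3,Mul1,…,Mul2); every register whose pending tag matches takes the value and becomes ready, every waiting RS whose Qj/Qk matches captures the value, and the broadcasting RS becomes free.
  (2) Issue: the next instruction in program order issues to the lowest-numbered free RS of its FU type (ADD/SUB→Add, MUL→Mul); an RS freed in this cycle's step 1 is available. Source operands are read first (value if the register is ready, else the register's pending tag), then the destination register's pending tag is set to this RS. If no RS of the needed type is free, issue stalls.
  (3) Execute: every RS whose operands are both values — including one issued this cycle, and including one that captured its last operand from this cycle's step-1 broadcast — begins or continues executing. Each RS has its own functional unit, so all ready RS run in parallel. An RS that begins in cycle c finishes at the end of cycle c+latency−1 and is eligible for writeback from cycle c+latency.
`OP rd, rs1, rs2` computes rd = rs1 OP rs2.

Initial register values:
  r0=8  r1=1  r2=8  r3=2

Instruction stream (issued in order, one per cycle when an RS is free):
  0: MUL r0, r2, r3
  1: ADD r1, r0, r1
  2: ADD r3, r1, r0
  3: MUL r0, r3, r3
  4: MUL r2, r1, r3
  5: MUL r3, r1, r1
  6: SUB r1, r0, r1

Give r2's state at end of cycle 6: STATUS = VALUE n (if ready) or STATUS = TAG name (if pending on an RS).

cycle 1: issue MUL r0<-Mul1 // r0:Mul1,r1:1,r2:8,r3:2
cycle 2: issue ADD r1<-Add1 // r0:Mul1,r1:Add1,r2:8,r3:2
cycle 3: issue ADD r3<-Add2 // r0:Mul1,r1:Add1,r2:8,r3:Add2
cycle 4: issue MUL r0<-Mul2 // r0:Mul2,r1:Add1,r2:8,r3:Add2
cycle 5: CDB Mul1=16; issue MUL r2<-Mul1 // r0:Mul2,r1:Add1,r2:Mul1,r3:Add2
cycle 6: stall // r0:Mul2,r1:Add1,r2:Mul1,r3:Add2

STATUS = TAG Mul1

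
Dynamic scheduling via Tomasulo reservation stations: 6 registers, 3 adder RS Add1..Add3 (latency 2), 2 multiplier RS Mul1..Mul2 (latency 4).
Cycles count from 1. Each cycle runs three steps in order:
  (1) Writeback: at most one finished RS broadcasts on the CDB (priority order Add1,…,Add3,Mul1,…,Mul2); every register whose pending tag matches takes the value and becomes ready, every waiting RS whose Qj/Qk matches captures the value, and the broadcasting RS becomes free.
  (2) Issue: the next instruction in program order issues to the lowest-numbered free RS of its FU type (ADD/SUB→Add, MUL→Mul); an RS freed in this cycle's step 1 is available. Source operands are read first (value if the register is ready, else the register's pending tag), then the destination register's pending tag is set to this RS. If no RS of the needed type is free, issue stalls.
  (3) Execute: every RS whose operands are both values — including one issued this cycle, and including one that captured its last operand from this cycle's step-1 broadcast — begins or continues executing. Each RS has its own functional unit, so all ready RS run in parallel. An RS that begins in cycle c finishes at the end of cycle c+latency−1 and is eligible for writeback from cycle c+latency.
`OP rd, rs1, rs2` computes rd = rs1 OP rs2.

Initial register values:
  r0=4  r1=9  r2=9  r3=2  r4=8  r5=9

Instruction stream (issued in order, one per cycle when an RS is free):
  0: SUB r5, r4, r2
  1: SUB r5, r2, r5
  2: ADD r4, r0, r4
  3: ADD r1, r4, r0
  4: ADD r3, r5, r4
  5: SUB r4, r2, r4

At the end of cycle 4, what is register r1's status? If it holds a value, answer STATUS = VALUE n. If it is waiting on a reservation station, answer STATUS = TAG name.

STATUS = TAG Add3

c1: issue SUB r5<-Add1 | r0:4,r1:9,r2:9,r3:2,r4:8,r5:Add1
c2: issue SUB r5<-Add2 | r0:4,r1:9,r2:9,r3:2,r4:8,r5:Add2
c3: CDB Add1=-1; issue ADD r4<-Add1 | r0:4,r1:9,r2:9,r3:2,r4:Add1,r5:Add2
c4: issue ADD r1<-Add3 | r0:4,r1:Add3,r2:9,r3:2,r4:Add1,r5:Add2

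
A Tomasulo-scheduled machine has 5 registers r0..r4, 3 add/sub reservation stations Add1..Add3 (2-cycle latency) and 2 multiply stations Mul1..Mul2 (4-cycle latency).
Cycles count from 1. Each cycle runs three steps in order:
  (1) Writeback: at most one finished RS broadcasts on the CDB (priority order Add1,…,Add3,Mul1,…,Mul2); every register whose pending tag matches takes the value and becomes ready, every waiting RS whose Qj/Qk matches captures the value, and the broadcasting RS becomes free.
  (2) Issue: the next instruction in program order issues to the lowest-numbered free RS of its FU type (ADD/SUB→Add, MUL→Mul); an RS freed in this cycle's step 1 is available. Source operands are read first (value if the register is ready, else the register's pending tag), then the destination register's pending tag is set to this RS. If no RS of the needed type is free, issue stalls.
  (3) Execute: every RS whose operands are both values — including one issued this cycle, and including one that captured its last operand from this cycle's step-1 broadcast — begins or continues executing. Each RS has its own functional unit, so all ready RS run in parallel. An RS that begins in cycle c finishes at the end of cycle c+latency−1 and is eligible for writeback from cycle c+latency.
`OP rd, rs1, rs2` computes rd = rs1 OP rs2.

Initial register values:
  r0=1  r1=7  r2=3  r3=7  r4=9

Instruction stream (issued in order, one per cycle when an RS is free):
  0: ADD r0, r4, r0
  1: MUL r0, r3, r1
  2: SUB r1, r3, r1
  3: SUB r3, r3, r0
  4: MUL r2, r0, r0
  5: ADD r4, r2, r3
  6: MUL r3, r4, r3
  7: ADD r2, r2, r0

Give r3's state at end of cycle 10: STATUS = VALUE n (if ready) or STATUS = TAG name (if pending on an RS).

STATUS = TAG Mul1

c1: issue ADD r0<-Add1 | r0:Add1,r1:7,r2:3,r3:7,r4:9
c2: issue MUL r0<-Mul1 | r0:Mul1,r1:7,r2:3,r3:7,r4:9
c3: CDB Add1=10; issue SUB r1<-Add1 | r0:Mul1,r1:Add1,r2:3,r3:7,r4:9
c4: issue SUB r3<-Add2 | r0:Mul1,r1:Add1,r2:3,r3:Add2,r4:9
c5: CDB Add1=0; issue MUL r2<-Mul2 | r0:Mul1,r1:0,r2:Mul2,r3:Add2,r4:9
c6: CDB Mul1=49; issue ADD r4<-Add1 | r0:49,r1:0,r2:Mul2,r3:Add2,r4:Add1
c7: issue MUL r3<-Mul1 | r0:49,r1:0,r2:Mul2,r3:Mul1,r4:Add1
c8: CDB Add2=-42; issue ADD r2<-Add2 | r0:49,r1:0,r2:Add2,r3:Mul1,r4:Add1
c9: - | r0:49,r1:0,r2:Add2,r3:Mul1,r4:Add1
c10: CDB Mul2=2401 | r0:49,r1:0,r2:Add2,r3:Mul1,r4:Add1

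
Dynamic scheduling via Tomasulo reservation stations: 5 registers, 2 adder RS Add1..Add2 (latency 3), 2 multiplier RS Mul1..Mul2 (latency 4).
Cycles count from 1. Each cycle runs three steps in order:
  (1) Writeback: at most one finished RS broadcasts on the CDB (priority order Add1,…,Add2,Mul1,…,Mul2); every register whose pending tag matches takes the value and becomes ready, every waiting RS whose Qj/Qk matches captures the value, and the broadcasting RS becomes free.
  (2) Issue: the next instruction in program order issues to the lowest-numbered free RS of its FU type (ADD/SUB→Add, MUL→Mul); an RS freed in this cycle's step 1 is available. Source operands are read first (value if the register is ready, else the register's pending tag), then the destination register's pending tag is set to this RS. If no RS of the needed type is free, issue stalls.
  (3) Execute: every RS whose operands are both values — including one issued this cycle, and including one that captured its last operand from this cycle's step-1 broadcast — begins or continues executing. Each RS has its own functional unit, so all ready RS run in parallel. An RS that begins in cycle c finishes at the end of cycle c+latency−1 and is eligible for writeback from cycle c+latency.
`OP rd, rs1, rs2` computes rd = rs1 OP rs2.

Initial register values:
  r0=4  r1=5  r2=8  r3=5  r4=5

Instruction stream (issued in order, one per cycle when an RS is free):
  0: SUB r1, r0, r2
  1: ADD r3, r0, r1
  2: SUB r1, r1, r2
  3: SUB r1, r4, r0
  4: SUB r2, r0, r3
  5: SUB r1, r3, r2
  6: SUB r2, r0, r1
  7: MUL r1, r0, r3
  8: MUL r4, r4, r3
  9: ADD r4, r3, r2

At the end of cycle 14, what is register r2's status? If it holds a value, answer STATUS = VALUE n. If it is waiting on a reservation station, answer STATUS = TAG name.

  c1: issue SUB r1<-Add1  regs: r0:4,r1:Add1,r2:8,r3:5,r4:5
  c2: issue ADD r3<-Add2  regs: r0:4,r1:Add1,r2:8,r3:Add2,r4:5
  c3: stall  regs: r0:4,r1:Add1,r2:8,r3:Add2,r4:5
  c4: CDB Add1=-4; issue SUB r1<-Add1  regs: r0:4,r1:Add1,r2:8,r3:Add2,r4:5
  c5: stall  regs: r0:4,r1:Add1,r2:8,r3:Add2,r4:5
  c6: stall  regs: r0:4,r1:Add1,r2:8,r3:Add2,r4:5
  c7: CDB Add1=-12; issue SUB r1<-Add1  regs: r0:4,r1:Add1,r2:8,r3:Add2,r4:5
  c8: CDB Add2=0; issue SUB r2<-Add2  regs: r0:4,r1:Add1,r2:Add2,r3:0,r4:5
  c9: stall  regs: r0:4,r1:Add1,r2:Add2,r3:0,r4:5
  c10: CDB Add1=1; issue SUB r1<-Add1  regs: r0:4,r1:Add1,r2:Add2,r3:0,r4:5
  c11: CDB Add2=4; issue SUB r2<-Add2  regs: r0:4,r1:Add1,r2:Add2,r3:0,r4:5
  c12: issue MUL r1<-Mul1  regs: r0:4,r1:Mul1,r2:Add2,r3:0,r4:5
  c13: issue MUL r4<-Mul2  regs: r0:4,r1:Mul1,r2:Add2,r3:0,r4:Mul2
  c14: CDB Add1=-4; issue ADD r4<-Add1  regs: r0:4,r1:Mul1,r2:Add2,r3:0,r4:Add1

STATUS = TAG Add2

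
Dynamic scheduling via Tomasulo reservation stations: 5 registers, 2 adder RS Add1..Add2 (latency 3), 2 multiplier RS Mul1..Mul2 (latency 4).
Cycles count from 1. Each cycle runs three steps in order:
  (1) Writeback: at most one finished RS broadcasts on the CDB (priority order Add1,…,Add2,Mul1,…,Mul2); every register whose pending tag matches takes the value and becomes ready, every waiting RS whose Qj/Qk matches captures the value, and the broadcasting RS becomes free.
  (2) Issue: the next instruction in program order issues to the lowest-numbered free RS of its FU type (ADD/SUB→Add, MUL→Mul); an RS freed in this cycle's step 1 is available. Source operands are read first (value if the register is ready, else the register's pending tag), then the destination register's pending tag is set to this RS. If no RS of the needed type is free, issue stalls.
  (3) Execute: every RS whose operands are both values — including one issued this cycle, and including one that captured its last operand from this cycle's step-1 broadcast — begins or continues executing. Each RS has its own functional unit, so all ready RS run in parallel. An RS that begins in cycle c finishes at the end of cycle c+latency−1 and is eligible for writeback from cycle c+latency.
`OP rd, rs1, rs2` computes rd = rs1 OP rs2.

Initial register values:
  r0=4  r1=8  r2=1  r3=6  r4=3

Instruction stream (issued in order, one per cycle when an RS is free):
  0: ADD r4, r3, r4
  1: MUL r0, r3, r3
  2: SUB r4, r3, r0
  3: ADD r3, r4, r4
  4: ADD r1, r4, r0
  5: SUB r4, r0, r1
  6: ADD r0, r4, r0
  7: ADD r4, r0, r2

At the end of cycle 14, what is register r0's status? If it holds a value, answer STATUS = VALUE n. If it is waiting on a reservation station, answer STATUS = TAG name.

STATUS = TAG Add2

  c1: issue ADD r4<-Add1  regs: r0:4,r1:8,r2:1,r3:6,r4:Add1
  c2: issue MUL r0<-Mul1  regs: r0:Mul1,r1:8,r2:1,r3:6,r4:Add1
  c3: issue SUB r4<-Add2  regs: r0:Mul1,r1:8,r2:1,r3:6,r4:Add2
  c4: CDB Add1=9; issue ADD r3<-Add1  regs: r0:Mul1,r1:8,r2:1,r3:Add1,r4:Add2
  c5: stall  regs: r0:Mul1,r1:8,r2:1,r3:Add1,r4:Add2
  c6: CDB Mul1=36; stall  regs: r0:36,r1:8,r2:1,r3:Add1,r4:Add2
  c7: stall  regs: r0:36,r1:8,r2:1,r3:Add1,r4:Add2
  c8: stall  regs: r0:36,r1:8,r2:1,r3:Add1,r4:Add2
  c9: CDB Add2=-30; issue ADD r1<-Add2  regs: r0:36,r1:Add2,r2:1,r3:Add1,r4:-30
  c10: stall  regs: r0:36,r1:Add2,r2:1,r3:Add1,r4:-30
  c11: stall  regs: r0:36,r1:Add2,r2:1,r3:Add1,r4:-30
  c12: CDB Add1=-60; issue SUB r4<-Add1  regs: r0:36,r1:Add2,r2:1,r3:-60,r4:Add1
  c13: CDB Add2=6; issue ADD r0<-Add2  regs: r0:Add2,r1:6,r2:1,r3:-60,r4:Add1
  c14: stall  regs: r0:Add2,r1:6,r2:1,r3:-60,r4:Add1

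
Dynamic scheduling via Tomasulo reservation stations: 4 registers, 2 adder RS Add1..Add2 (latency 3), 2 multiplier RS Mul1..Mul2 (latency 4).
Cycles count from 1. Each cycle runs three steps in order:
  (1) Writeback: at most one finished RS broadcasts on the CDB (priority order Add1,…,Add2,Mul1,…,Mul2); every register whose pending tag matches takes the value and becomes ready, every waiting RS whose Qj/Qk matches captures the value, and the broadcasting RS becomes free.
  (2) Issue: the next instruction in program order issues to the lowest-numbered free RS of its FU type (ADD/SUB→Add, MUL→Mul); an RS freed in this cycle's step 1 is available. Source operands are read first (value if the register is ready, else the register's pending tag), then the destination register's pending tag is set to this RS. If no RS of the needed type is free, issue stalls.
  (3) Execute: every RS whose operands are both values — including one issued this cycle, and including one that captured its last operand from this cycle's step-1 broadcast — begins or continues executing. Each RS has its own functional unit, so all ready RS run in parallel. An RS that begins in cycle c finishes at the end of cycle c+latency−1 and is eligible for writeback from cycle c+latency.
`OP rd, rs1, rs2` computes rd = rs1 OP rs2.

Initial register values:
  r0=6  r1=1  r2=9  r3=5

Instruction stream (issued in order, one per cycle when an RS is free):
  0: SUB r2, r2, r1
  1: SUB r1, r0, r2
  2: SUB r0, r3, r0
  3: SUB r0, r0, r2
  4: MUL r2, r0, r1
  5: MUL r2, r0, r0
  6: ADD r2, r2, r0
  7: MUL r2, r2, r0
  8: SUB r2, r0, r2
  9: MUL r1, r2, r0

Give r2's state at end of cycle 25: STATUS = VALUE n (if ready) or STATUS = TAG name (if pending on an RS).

STATUS = VALUE 639

  c1: issue SUB r2<-Add1  regs: r0:6,r1:1,r2:Add1,r3:5
  c2: issue SUB r1<-Add2  regs: r0:6,r1:Add2,r2:Add1,r3:5
  c3: stall  regs: r0:6,r1:Add2,r2:Add1,r3:5
  c4: CDB Add1=8; issue SUB r0<-Add1  regs: r0:Add1,r1:Add2,r2:8,r3:5
  c5: stall  regs: r0:Add1,r1:Add2,r2:8,r3:5
  c6: stall  regs: r0:Add1,r1:Add2,r2:8,r3:5
  c7: CDB Add1=-1; issue SUB r0<-Add1  regs: r0:Add1,r1:Add2,r2:8,r3:5
  c8: CDB Add2=-2; issue MUL r2<-Mul1  regs: r0:Add1,r1:-2,r2:Mul1,r3:5
  c9: issue MUL r2<-Mul2  regs: r0:Add1,r1:-2,r2:Mul2,r3:5
  c10: CDB Add1=-9; issue ADD r2<-Add1  regs: r0:-9,r1:-2,r2:Add1,r3:5
  c11: stall  regs: r0:-9,r1:-2,r2:Add1,r3:5
  c12: stall  regs: r0:-9,r1:-2,r2:Add1,r3:5
  c13: stall  regs: r0:-9,r1:-2,r2:Add1,r3:5
  c14: CDB Mul1=18; issue MUL r2<-Mul1  regs: r0:-9,r1:-2,r2:Mul1,r3:5
  c15: CDB Mul2=81; issue SUB r2<-Add2  regs: r0:-9,r1:-2,r2:Add2,r3:5
  c16: issue MUL r1<-Mul2  regs: r0:-9,r1:Mul2,r2:Add2,r3:5
  c17: -  regs: r0:-9,r1:Mul2,r2:Add2,r3:5
  c18: CDB Add1=72  regs: r0:-9,r1:Mul2,r2:Add2,r3:5
  c19: -  regs: r0:-9,r1:Mul2,r2:Add2,r3:5
  c20: -  regs: r0:-9,r1:Mul2,r2:Add2,r3:5
  c21: -  regs: r0:-9,r1:Mul2,r2:Add2,r3:5
  c22: CDB Mul1=-648  regs: r0:-9,r1:Mul2,r2:Add2,r3:5
  c23: -  regs: r0:-9,r1:Mul2,r2:Add2,r3:5
  c24: -  regs: r0:-9,r1:Mul2,r2:Add2,r3:5
  c25: CDB Add2=639  regs: r0:-9,r1:Mul2,r2:639,r3:5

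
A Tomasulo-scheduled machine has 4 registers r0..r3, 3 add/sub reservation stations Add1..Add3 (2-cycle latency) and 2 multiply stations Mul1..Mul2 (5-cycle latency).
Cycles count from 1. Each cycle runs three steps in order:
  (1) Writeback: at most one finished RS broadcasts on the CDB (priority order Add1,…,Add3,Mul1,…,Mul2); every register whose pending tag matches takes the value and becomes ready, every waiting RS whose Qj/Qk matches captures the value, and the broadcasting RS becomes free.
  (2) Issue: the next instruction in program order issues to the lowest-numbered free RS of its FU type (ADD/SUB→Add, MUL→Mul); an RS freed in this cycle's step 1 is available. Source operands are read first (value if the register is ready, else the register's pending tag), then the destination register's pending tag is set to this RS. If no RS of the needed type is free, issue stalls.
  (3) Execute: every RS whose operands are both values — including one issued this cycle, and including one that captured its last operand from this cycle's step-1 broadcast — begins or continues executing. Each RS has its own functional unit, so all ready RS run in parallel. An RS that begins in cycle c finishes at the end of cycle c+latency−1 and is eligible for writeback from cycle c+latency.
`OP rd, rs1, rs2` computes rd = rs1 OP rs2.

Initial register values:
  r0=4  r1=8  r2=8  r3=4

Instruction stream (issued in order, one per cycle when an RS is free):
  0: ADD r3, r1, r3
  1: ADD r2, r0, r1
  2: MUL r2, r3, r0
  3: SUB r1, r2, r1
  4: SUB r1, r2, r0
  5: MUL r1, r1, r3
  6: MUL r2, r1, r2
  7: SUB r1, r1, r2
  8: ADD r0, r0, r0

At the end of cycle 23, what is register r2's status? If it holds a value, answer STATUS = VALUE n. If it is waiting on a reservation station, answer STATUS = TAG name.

cycle 1: issue ADD r3<-Add1 // r0:4,r1:8,r2:8,r3:Add1
cycle 2: issue ADD r2<-Add2 // r0:4,r1:8,r2:Add2,r3:Add1
cycle 3: CDB Add1=12; issue MUL r2<-Mul1 // r0:4,r1:8,r2:Mul1,r3:12
cycle 4: CDB Add2=12; issue SUB r1<-Add1 // r0:4,r1:Add1,r2:Mul1,r3:12
cycle 5: issue SUB r1<-Add2 // r0:4,r1:Add2,r2:Mul1,r3:12
cycle 6: issue MUL r1<-Mul2 // r0:4,r1:Mul2,r2:Mul1,r3:12
cycle 7: stall // r0:4,r1:Mul2,r2:Mul1,r3:12
cycle 8: CDB Mul1=48; issue MUL r2<-Mul1 // r0:4,r1:Mul2,r2:Mul1,r3:12
cycle 9: issue SUB r1<-Add3 // r0:4,r1:Add3,r2:Mul1,r3:12
cycle 10: CDB Add1=40; issue ADD r0<-Add1 // r0:Add1,r1:Add3,r2:Mul1,r3:12
cycle 11: CDB Add2=44 // r0:Add1,r1:Add3,r2:Mul1,r3:12
cycle 12: CDB Add1=8 // r0:8,r1:Add3,r2:Mul1,r3:12
cycle 13: - // r0:8,r1:Add3,r2:Mul1,r3:12
cycle 14: - // r0:8,r1:Add3,r2:Mul1,r3:12
cycle 15: - // r0:8,r1:Add3,r2:Mul1,r3:12
cycle 16: CDB Mul2=528 // r0:8,r1:Add3,r2:Mul1,r3:12
cycle 17: - // r0:8,r1:Add3,r2:Mul1,r3:12
cycle 18: - // r0:8,r1:Add3,r2:Mul1,r3:12
cycle 19: - // r0:8,r1:Add3,r2:Mul1,r3:12
cycle 20: - // r0:8,r1:Add3,r2:Mul1,r3:12
cycle 21: CDB Mul1=25344 // r0:8,r1:Add3,r2:25344,r3:12
cycle 22: - // r0:8,r1:Add3,r2:25344,r3:12
cycle 23: CDB Add3=-24816 // r0:8,r1:-24816,r2:25344,r3:12

STATUS = VALUE 25344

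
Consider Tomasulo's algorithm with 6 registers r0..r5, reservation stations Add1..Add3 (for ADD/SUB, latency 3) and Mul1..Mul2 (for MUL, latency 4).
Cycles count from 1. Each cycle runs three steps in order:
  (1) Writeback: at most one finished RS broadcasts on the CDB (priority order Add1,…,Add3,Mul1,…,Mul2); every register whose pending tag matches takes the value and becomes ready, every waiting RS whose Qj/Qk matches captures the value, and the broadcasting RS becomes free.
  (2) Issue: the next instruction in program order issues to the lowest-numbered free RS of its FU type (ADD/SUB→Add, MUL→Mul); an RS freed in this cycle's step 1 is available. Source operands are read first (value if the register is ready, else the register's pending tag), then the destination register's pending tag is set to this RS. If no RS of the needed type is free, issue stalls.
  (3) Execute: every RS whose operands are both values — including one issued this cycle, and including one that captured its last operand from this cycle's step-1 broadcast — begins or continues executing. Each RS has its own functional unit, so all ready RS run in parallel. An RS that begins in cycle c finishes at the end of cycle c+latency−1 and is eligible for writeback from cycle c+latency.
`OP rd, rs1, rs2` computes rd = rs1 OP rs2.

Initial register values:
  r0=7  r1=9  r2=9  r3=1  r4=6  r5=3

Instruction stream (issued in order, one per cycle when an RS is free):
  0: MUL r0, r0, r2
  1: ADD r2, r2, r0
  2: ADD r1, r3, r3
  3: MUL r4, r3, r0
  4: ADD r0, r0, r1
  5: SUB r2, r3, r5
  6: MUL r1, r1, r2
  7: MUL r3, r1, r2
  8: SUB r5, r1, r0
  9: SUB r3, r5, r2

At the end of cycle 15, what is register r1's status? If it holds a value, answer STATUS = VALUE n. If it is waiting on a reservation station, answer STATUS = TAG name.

STATUS = VALUE -4

c1: issue MUL r0<-Mul1 | r0:Mul1,r1:9,r2:9,r3:1,r4:6,r5:3
c2: issue ADD r2<-Add1 | r0:Mul1,r1:9,r2:Add1,r3:1,r4:6,r5:3
c3: issue ADD r1<-Add2 | r0:Mul1,r1:Add2,r2:Add1,r3:1,r4:6,r5:3
c4: issue MUL r4<-Mul2 | r0:Mul1,r1:Add2,r2:Add1,r3:1,r4:Mul2,r5:3
c5: CDB Mul1=63; issue ADD r0<-Add3 | r0:Add3,r1:Add2,r2:Add1,r3:1,r4:Mul2,r5:3
c6: CDB Add2=2; issue SUB r2<-Add2 | r0:Add3,r1:2,r2:Add2,r3:1,r4:Mul2,r5:3
c7: issue MUL r1<-Mul1 | r0:Add3,r1:Mul1,r2:Add2,r3:1,r4:Mul2,r5:3
c8: CDB Add1=72; stall | r0:Add3,r1:Mul1,r2:Add2,r3:1,r4:Mul2,r5:3
c9: CDB Add2=-2; stall | r0:Add3,r1:Mul1,r2:-2,r3:1,r4:Mul2,r5:3
c10: CDB Add3=65; stall | r0:65,r1:Mul1,r2:-2,r3:1,r4:Mul2,r5:3
c11: CDB Mul2=63; issue MUL r3<-Mul2 | r0:65,r1:Mul1,r2:-2,r3:Mul2,r4:63,r5:3
c12: issue SUB r5<-Add1 | r0:65,r1:Mul1,r2:-2,r3:Mul2,r4:63,r5:Add1
c13: CDB Mul1=-4; issue SUB r3<-Add2 | r0:65,r1:-4,r2:-2,r3:Add2,r4:63,r5:Add1
c14: - | r0:65,r1:-4,r2:-2,r3:Add2,r4:63,r5:Add1
c15: - | r0:65,r1:-4,r2:-2,r3:Add2,r4:63,r5:Add1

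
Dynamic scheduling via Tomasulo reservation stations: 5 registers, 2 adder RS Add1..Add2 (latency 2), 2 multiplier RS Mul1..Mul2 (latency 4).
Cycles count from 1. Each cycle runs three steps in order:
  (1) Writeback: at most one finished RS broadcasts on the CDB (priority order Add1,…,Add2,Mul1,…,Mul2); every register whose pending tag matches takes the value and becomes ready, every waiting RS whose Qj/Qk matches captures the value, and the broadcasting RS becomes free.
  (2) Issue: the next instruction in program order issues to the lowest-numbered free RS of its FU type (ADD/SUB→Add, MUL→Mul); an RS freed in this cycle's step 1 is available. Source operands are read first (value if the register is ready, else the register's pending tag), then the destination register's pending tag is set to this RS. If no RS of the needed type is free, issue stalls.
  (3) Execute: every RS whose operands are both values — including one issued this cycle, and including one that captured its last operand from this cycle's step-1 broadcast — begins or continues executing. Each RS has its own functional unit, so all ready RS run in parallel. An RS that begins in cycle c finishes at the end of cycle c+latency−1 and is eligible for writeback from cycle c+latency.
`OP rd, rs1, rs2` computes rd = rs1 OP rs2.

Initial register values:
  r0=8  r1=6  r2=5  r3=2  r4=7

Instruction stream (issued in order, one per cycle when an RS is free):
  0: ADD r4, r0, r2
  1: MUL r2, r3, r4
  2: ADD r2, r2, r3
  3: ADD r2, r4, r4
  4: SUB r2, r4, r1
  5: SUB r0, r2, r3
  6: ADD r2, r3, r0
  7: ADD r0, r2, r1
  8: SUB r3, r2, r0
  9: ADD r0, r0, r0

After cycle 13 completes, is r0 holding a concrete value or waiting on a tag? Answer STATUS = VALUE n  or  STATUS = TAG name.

c1: issue ADD r4<-Add1 | r0:8,r1:6,r2:5,r3:2,r4:Add1
c2: issue MUL r2<-Mul1 | r0:8,r1:6,r2:Mul1,r3:2,r4:Add1
c3: CDB Add1=13; issue ADD r2<-Add1 | r0:8,r1:6,r2:Add1,r3:2,r4:13
c4: issue ADD r2<-Add2 | r0:8,r1:6,r2:Add2,r3:2,r4:13
c5: stall | r0:8,r1:6,r2:Add2,r3:2,r4:13
c6: CDB Add2=26; issue SUB r2<-Add2 | r0:8,r1:6,r2:Add2,r3:2,r4:13
c7: CDB Mul1=26; stall | r0:8,r1:6,r2:Add2,r3:2,r4:13
c8: CDB Add2=7; issue SUB r0<-Add2 | r0:Add2,r1:6,r2:7,r3:2,r4:13
c9: CDB Add1=28; issue ADD r2<-Add1 | r0:Add2,r1:6,r2:Add1,r3:2,r4:13
c10: CDB Add2=5; issue ADD r0<-Add2 | r0:Add2,r1:6,r2:Add1,r3:2,r4:13
c11: stall | r0:Add2,r1:6,r2:Add1,r3:2,r4:13
c12: CDB Add1=7; issue SUB r3<-Add1 | r0:Add2,r1:6,r2:7,r3:Add1,r4:13
c13: stall | r0:Add2,r1:6,r2:7,r3:Add1,r4:13

STATUS = TAG Add2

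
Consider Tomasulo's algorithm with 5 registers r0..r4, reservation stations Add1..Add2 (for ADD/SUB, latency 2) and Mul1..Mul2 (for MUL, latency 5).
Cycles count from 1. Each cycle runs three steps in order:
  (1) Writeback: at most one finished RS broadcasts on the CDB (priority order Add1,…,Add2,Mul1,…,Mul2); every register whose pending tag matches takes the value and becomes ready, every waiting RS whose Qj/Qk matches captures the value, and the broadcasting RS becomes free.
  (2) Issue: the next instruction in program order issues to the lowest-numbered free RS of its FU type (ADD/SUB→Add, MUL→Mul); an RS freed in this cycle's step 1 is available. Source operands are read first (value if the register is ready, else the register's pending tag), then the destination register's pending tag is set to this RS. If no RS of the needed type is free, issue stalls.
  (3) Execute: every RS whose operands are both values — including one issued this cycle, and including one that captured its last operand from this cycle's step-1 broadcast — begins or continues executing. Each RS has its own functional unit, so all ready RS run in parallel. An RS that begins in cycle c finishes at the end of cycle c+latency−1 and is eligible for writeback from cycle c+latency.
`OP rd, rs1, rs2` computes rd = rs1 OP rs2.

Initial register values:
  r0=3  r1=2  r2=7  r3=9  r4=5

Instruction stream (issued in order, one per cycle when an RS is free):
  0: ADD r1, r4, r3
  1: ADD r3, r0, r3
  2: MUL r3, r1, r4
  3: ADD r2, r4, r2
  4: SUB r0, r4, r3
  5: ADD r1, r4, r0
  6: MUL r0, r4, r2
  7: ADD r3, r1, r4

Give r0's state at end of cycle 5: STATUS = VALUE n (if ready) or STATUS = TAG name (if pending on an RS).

cycle 1: issue ADD r1<-Add1 // r0:3,r1:Add1,r2:7,r3:9,r4:5
cycle 2: issue ADD r3<-Add2 // r0:3,r1:Add1,r2:7,r3:Add2,r4:5
cycle 3: CDB Add1=14; issue MUL r3<-Mul1 // r0:3,r1:14,r2:7,r3:Mul1,r4:5
cycle 4: CDB Add2=12; issue ADD r2<-Add1 // r0:3,r1:14,r2:Add1,r3:Mul1,r4:5
cycle 5: issue SUB r0<-Add2 // r0:Add2,r1:14,r2:Add1,r3:Mul1,r4:5

STATUS = TAG Add2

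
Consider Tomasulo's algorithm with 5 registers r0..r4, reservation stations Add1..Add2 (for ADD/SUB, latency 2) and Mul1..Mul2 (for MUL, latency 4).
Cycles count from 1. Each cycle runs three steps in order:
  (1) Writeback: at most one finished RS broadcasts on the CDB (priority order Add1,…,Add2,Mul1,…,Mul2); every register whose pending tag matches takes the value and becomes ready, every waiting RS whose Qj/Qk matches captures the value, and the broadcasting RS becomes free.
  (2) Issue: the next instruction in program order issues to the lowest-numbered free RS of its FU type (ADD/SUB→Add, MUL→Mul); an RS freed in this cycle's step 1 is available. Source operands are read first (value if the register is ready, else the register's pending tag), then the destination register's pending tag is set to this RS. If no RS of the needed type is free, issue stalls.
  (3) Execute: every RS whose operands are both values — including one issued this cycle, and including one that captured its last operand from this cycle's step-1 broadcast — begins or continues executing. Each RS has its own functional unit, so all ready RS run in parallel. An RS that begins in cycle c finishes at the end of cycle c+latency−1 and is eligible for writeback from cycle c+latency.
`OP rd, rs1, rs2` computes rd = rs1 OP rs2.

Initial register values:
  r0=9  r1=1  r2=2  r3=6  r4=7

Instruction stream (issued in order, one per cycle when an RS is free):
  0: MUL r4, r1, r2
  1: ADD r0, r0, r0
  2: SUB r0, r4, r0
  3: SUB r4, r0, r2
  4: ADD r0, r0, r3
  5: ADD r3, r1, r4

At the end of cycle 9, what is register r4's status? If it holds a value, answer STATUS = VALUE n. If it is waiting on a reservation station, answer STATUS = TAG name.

STATUS = VALUE -18

c1: issue MUL r4<-Mul1 | r0:9,r1:1,r2:2,r3:6,r4:Mul1
c2: issue ADD r0<-Add1 | r0:Add1,r1:1,r2:2,r3:6,r4:Mul1
c3: issue SUB r0<-Add2 | r0:Add2,r1:1,r2:2,r3:6,r4:Mul1
c4: CDB Add1=18; issue SUB r4<-Add1 | r0:Add2,r1:1,r2:2,r3:6,r4:Add1
c5: CDB Mul1=2; stall | r0:Add2,r1:1,r2:2,r3:6,r4:Add1
c6: stall | r0:Add2,r1:1,r2:2,r3:6,r4:Add1
c7: CDB Add2=-16; issue ADD r0<-Add2 | r0:Add2,r1:1,r2:2,r3:6,r4:Add1
c8: stall | r0:Add2,r1:1,r2:2,r3:6,r4:Add1
c9: CDB Add1=-18; issue ADD r3<-Add1 | r0:Add2,r1:1,r2:2,r3:Add1,r4:-18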